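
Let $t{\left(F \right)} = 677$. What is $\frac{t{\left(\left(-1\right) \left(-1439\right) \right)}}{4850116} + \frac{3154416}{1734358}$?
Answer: $\frac{7650228836311}{4205918742764} \approx 1.8189$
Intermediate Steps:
$\frac{t{\left(\left(-1\right) \left(-1439\right) \right)}}{4850116} + \frac{3154416}{1734358} = \frac{677}{4850116} + \frac{3154416}{1734358} = 677 \cdot \frac{1}{4850116} + 3154416 \cdot \frac{1}{1734358} = \frac{677}{4850116} + \frac{1577208}{867179} = \frac{7650228836311}{4205918742764}$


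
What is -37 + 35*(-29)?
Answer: -1052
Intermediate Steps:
-37 + 35*(-29) = -37 - 1015 = -1052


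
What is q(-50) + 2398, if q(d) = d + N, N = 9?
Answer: 2357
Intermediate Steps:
q(d) = 9 + d (q(d) = d + 9 = 9 + d)
q(-50) + 2398 = (9 - 50) + 2398 = -41 + 2398 = 2357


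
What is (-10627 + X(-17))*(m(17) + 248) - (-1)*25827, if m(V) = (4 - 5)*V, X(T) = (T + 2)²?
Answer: -2377035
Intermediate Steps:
X(T) = (2 + T)²
m(V) = -V
(-10627 + X(-17))*(m(17) + 248) - (-1)*25827 = (-10627 + (2 - 17)²)*(-1*17 + 248) - (-1)*25827 = (-10627 + (-15)²)*(-17 + 248) - 1*(-25827) = (-10627 + 225)*231 + 25827 = -10402*231 + 25827 = -2402862 + 25827 = -2377035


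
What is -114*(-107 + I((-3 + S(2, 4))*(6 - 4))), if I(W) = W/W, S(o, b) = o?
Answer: 12084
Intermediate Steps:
I(W) = 1
-114*(-107 + I((-3 + S(2, 4))*(6 - 4))) = -114*(-107 + 1) = -114*(-106) = 12084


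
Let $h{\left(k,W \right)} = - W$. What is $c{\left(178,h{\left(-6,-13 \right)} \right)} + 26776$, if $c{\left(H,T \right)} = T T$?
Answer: $26945$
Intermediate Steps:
$c{\left(H,T \right)} = T^{2}$
$c{\left(178,h{\left(-6,-13 \right)} \right)} + 26776 = \left(\left(-1\right) \left(-13\right)\right)^{2} + 26776 = 13^{2} + 26776 = 169 + 26776 = 26945$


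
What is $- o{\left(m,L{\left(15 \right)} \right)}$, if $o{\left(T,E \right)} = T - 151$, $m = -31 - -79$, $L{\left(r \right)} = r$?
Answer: $103$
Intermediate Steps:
$m = 48$ ($m = -31 + 79 = 48$)
$o{\left(T,E \right)} = -151 + T$
$- o{\left(m,L{\left(15 \right)} \right)} = - (-151 + 48) = \left(-1\right) \left(-103\right) = 103$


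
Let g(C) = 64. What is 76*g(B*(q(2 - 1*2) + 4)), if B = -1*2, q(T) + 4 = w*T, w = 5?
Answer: 4864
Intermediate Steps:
q(T) = -4 + 5*T
B = -2
76*g(B*(q(2 - 1*2) + 4)) = 76*64 = 4864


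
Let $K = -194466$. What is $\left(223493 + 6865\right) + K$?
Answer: $35892$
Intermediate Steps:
$\left(223493 + 6865\right) + K = \left(223493 + 6865\right) - 194466 = 230358 - 194466 = 35892$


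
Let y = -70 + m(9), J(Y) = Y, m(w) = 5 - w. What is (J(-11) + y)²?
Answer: 7225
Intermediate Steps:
y = -74 (y = -70 + (5 - 1*9) = -70 + (5 - 9) = -70 - 4 = -74)
(J(-11) + y)² = (-11 - 74)² = (-85)² = 7225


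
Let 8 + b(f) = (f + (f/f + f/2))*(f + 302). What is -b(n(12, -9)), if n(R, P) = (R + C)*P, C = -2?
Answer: 28416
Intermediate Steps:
n(R, P) = P*(-2 + R) (n(R, P) = (R - 2)*P = (-2 + R)*P = P*(-2 + R))
b(f) = -8 + (1 + 3*f/2)*(302 + f) (b(f) = -8 + (f + (f/f + f/2))*(f + 302) = -8 + (f + (1 + f*(½)))*(302 + f) = -8 + (f + (1 + f/2))*(302 + f) = -8 + (1 + 3*f/2)*(302 + f))
-b(n(12, -9)) = -(294 + 454*(-9*(-2 + 12)) + 3*(-9*(-2 + 12))²/2) = -(294 + 454*(-9*10) + 3*(-9*10)²/2) = -(294 + 454*(-90) + (3/2)*(-90)²) = -(294 - 40860 + (3/2)*8100) = -(294 - 40860 + 12150) = -1*(-28416) = 28416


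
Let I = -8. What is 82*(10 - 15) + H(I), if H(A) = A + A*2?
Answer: -434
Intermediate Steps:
H(A) = 3*A (H(A) = A + 2*A = 3*A)
82*(10 - 15) + H(I) = 82*(10 - 15) + 3*(-8) = 82*(-5) - 24 = -410 - 24 = -434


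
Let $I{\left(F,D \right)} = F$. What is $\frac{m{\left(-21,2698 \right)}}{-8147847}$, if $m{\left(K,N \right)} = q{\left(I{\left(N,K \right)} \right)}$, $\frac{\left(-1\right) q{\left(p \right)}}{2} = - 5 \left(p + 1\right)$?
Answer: $- \frac{26990}{8147847} \approx -0.0033125$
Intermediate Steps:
$q{\left(p \right)} = 10 + 10 p$ ($q{\left(p \right)} = - 2 \left(- 5 \left(p + 1\right)\right) = - 2 \left(- 5 \left(1 + p\right)\right) = - 2 \left(-5 - 5 p\right) = 10 + 10 p$)
$m{\left(K,N \right)} = 10 + 10 N$
$\frac{m{\left(-21,2698 \right)}}{-8147847} = \frac{10 + 10 \cdot 2698}{-8147847} = \left(10 + 26980\right) \left(- \frac{1}{8147847}\right) = 26990 \left(- \frac{1}{8147847}\right) = - \frac{26990}{8147847}$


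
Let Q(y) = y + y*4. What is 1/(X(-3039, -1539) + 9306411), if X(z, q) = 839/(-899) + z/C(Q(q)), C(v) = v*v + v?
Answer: 17741863890/165113060707730813 ≈ 1.0745e-7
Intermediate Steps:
Q(y) = 5*y (Q(y) = y + 4*y = 5*y)
C(v) = v + v² (C(v) = v² + v = v + v²)
X(z, q) = -839/899 + z/(5*q*(1 + 5*q)) (X(z, q) = 839/(-899) + z/(((5*q)*(1 + 5*q))) = 839*(-1/899) + z/((5*q*(1 + 5*q))) = -839/899 + z*(1/(5*q*(1 + 5*q))) = -839/899 + z/(5*q*(1 + 5*q)))
1/(X(-3039, -1539) + 9306411) = 1/((1/4495)*(899*(-3039) - 4195*(-1539)*(1 + 5*(-1539)))/(-1539*(1 + 5*(-1539))) + 9306411) = 1/((1/4495)*(-1/1539)*(-2732061 - 4195*(-1539)*(1 - 7695))/(1 - 7695) + 9306411) = 1/((1/4495)*(-1/1539)*(-2732061 - 4195*(-1539)*(-7694))/(-7694) + 9306411) = 1/((1/4495)*(-1/1539)*(-1/7694)*(-2732061 - 49673271870) + 9306411) = 1/((1/4495)*(-1/1539)*(-1/7694)*(-49676003931) + 9306411) = 1/(-16558667977/17741863890 + 9306411) = 1/(165113060707730813/17741863890) = 17741863890/165113060707730813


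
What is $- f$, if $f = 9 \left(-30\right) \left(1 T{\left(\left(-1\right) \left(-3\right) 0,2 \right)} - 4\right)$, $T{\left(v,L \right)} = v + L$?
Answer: $-540$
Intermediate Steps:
$T{\left(v,L \right)} = L + v$
$f = 540$ ($f = 9 \left(-30\right) \left(1 \left(2 + \left(-1\right) \left(-3\right) 0\right) - 4\right) = - 270 \left(1 \left(2 + 3 \cdot 0\right) - 4\right) = - 270 \left(1 \left(2 + 0\right) - 4\right) = - 270 \left(1 \cdot 2 - 4\right) = - 270 \left(2 - 4\right) = \left(-270\right) \left(-2\right) = 540$)
$- f = \left(-1\right) 540 = -540$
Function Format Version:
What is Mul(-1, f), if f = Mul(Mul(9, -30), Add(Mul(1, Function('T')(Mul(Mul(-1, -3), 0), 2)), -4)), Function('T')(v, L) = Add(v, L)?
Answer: -540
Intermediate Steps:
Function('T')(v, L) = Add(L, v)
f = 540 (f = Mul(Mul(9, -30), Add(Mul(1, Add(2, Mul(Mul(-1, -3), 0))), -4)) = Mul(-270, Add(Mul(1, Add(2, Mul(3, 0))), -4)) = Mul(-270, Add(Mul(1, Add(2, 0)), -4)) = Mul(-270, Add(Mul(1, 2), -4)) = Mul(-270, Add(2, -4)) = Mul(-270, -2) = 540)
Mul(-1, f) = Mul(-1, 540) = -540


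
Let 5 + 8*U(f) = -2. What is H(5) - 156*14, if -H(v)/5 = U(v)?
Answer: -17437/8 ≈ -2179.6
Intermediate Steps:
U(f) = -7/8 (U(f) = -5/8 + (⅛)*(-2) = -5/8 - ¼ = -7/8)
H(v) = 35/8 (H(v) = -5*(-7/8) = 35/8)
H(5) - 156*14 = 35/8 - 156*14 = 35/8 - 2184 = -17437/8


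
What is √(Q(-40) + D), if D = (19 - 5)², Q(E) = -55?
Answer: √141 ≈ 11.874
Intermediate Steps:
D = 196 (D = 14² = 196)
√(Q(-40) + D) = √(-55 + 196) = √141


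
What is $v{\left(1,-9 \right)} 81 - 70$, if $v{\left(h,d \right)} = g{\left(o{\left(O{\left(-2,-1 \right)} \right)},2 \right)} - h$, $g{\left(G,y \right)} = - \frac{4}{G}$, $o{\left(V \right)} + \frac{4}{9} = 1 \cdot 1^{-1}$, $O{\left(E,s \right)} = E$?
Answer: $- \frac{3671}{5} \approx -734.2$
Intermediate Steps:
$o{\left(V \right)} = \frac{5}{9}$ ($o{\left(V \right)} = - \frac{4}{9} + 1 \cdot 1^{-1} = - \frac{4}{9} + 1 \cdot 1 = - \frac{4}{9} + 1 = \frac{5}{9}$)
$v{\left(h,d \right)} = - \frac{36}{5} - h$ ($v{\left(h,d \right)} = - \frac{4}{\frac{5}{9}} - h = \left(-4\right) \frac{9}{5} - h = - \frac{36}{5} - h$)
$v{\left(1,-9 \right)} 81 - 70 = \left(- \frac{36}{5} - 1\right) 81 - 70 = \left(- \frac{41}{5}\right) 81 - 70 = - \frac{3321}{5} - 70 = - \frac{3671}{5}$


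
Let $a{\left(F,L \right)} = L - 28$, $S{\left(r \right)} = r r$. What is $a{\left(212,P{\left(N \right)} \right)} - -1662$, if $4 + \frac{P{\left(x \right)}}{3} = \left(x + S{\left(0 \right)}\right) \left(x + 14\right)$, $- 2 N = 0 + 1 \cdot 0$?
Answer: $1622$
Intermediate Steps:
$N = 0$ ($N = - \frac{0 + 1 \cdot 0}{2} = - \frac{0 + 0}{2} = \left(- \frac{1}{2}\right) 0 = 0$)
$S{\left(r \right)} = r^{2}$
$P{\left(x \right)} = -12 + 3 x \left(14 + x\right)$ ($P{\left(x \right)} = -12 + 3 \left(x + 0^{2}\right) \left(x + 14\right) = -12 + 3 \left(x + 0\right) \left(14 + x\right) = -12 + 3 x \left(14 + x\right)$)
$a{\left(F,L \right)} = -28 + L$
$a{\left(212,P{\left(N \right)} \right)} - -1662 = \left(-28 + \left(-12 + 3 \cdot 0^{2} + 42 \cdot 0\right)\right) - -1662 = \left(-28 + \left(-12 + 3 \cdot 0 + 0\right)\right) + 1662 = \left(-28 + \left(-12 + 0 + 0\right)\right) + 1662 = \left(-28 - 12\right) + 1662 = -40 + 1662 = 1622$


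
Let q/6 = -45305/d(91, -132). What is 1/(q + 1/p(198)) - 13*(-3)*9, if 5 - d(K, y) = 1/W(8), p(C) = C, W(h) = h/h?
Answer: 2361454893/6727792 ≈ 351.00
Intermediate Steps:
W(h) = 1
d(K, y) = 4 (d(K, y) = 5 - 1/1 = 5 - 1*1 = 5 - 1 = 4)
q = -135915/2 (q = 6*(-45305/4) = -135915/2 ≈ -67958.)
1/(q + 1/p(198)) - 13*(-3)*9 = 1/(-135915/2 + 1/198) - 13*(-3)*9 = 1/(-135915/2 + 1/198) + 39*9 = 1/(-6727792/99) + 351 = -99/6727792 + 351 = 2361454893/6727792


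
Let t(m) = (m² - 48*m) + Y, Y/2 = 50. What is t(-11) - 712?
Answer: 37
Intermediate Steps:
Y = 100 (Y = 2*50 = 100)
t(m) = 100 + m² - 48*m (t(m) = (m² - 48*m) + 100 = 100 + m² - 48*m)
t(-11) - 712 = (100 + (-11)² - 48*(-11)) - 712 = (100 + 121 + 528) - 712 = 749 - 712 = 37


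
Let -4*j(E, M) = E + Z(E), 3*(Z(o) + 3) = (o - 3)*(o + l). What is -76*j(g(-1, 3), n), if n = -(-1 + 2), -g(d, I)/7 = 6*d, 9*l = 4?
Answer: 101023/9 ≈ 11225.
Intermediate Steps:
l = 4/9 (l = (⅑)*4 = 4/9 ≈ 0.44444)
Z(o) = -3 + (-3 + o)*(4/9 + o)/3 (Z(o) = -3 + ((o - 3)*(o + 4/9))/3 = -3 + ((-3 + o)*(4/9 + o))/3 = -3 + (-3 + o)*(4/9 + o)/3)
g(d, I) = -42*d
n = -1 (n = -1*1 = -1)
j(E, M) = 31/36 - E²/12 - E/27 (j(E, M) = -(E + (-31/9 - 23*E/27 + E²/3))/4 = -(-31/9 + E²/3 + 4*E/27)/4 = 31/36 - E²/12 - E/27)
-76*j(g(-1, 3), n) = -76*(31/36 - (-42*(-1))²/12 - (-14)*(-1)/9) = -76*(31/36 - 1/12*42² - 1/27*42) = -76*(31/36 - 1/12*1764 - 14/9) = -76*(31/36 - 147 - 14/9) = -76*(-5317/36) = 101023/9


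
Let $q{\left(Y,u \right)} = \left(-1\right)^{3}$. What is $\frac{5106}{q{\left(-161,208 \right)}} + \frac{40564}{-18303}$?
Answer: $- \frac{93495682}{18303} \approx -5108.2$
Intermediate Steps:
$q{\left(Y,u \right)} = -1$
$\frac{5106}{q{\left(-161,208 \right)}} + \frac{40564}{-18303} = \frac{5106}{-1} + \frac{40564}{-18303} = 5106 \left(-1\right) + 40564 \left(- \frac{1}{18303}\right) = -5106 - \frac{40564}{18303} = - \frac{93495682}{18303}$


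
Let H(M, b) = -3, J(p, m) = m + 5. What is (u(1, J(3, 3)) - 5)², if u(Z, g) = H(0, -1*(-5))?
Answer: 64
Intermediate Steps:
J(p, m) = 5 + m
u(Z, g) = -3
(u(1, J(3, 3)) - 5)² = (-3 - 5)² = (-8)² = 64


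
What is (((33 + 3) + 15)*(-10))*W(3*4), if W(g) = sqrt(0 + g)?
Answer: -1020*sqrt(3) ≈ -1766.7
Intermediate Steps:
W(g) = sqrt(g)
(((33 + 3) + 15)*(-10))*W(3*4) = (((33 + 3) + 15)*(-10))*sqrt(3*4) = ((36 + 15)*(-10))*sqrt(12) = (51*(-10))*(2*sqrt(3)) = -1020*sqrt(3)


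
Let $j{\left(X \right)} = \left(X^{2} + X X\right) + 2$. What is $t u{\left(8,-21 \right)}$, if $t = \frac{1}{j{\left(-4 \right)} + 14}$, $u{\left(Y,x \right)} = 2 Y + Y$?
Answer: $\frac{1}{2} \approx 0.5$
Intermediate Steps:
$j{\left(X \right)} = 2 + 2 X^{2}$ ($j{\left(X \right)} = \left(X^{2} + X^{2}\right) + 2 = 2 X^{2} + 2 = 2 + 2 X^{2}$)
$u{\left(Y,x \right)} = 3 Y$
$t = \frac{1}{48}$ ($t = \frac{1}{\left(2 + 2 \left(-4\right)^{2}\right) + 14} = \frac{1}{\left(2 + 2 \cdot 16\right) + 14} = \frac{1}{\left(2 + 32\right) + 14} = \frac{1}{34 + 14} = \frac{1}{48} \approx 0.020833$)
$t u{\left(8,-21 \right)} = \frac{3 \cdot 8}{48} = \frac{1}{48} \cdot 24 = \frac{1}{2}$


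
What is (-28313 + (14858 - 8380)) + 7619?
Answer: -14216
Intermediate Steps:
(-28313 + (14858 - 8380)) + 7619 = (-28313 + 6478) + 7619 = -21835 + 7619 = -14216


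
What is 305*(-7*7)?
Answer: -14945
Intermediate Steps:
305*(-7*7) = 305*(-49) = -14945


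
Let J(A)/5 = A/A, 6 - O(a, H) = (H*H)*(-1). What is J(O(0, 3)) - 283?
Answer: -278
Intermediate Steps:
O(a, H) = 6 + H² (O(a, H) = 6 - H*H*(-1) = 6 - H²*(-1) = 6 - (-1)*H² = 6 + H²)
J(A) = 5 (J(A) = 5*(A/A) = 5*1 = 5)
J(O(0, 3)) - 283 = 5 - 283 = -278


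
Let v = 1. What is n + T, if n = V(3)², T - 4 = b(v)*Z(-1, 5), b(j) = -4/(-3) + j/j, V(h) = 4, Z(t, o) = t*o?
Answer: 25/3 ≈ 8.3333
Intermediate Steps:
Z(t, o) = o*t
b(j) = 7/3 (b(j) = -4*(-⅓) + 1 = 4/3 + 1 = 7/3)
T = -23/3 (T = 4 + 7*(5*(-1))/3 = 4 + (7/3)*(-5) = 4 - 35/3 = -23/3 ≈ -7.6667)
n = 16 (n = 4² = 16)
n + T = 16 - 23/3 = 25/3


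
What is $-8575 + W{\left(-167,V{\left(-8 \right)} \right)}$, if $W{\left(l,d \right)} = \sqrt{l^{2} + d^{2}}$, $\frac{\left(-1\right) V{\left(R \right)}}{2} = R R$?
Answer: $-8575 + \sqrt{44273} \approx -8364.6$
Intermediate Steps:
$V{\left(R \right)} = - 2 R^{2}$ ($V{\left(R \right)} = - 2 R R = - 2 R^{2}$)
$W{\left(l,d \right)} = \sqrt{d^{2} + l^{2}}$
$-8575 + W{\left(-167,V{\left(-8 \right)} \right)} = -8575 + \sqrt{\left(- 2 \left(-8\right)^{2}\right)^{2} + \left(-167\right)^{2}} = -8575 + \sqrt{\left(\left(-2\right) 64\right)^{2} + 27889} = -8575 + \sqrt{\left(-128\right)^{2} + 27889} = -8575 + \sqrt{16384 + 27889} = -8575 + \sqrt{44273}$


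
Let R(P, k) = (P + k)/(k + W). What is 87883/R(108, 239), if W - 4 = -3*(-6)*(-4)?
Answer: 15027993/347 ≈ 43308.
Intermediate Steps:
W = -68 (W = 4 - 3*(-6)*(-4) = 4 + 18*(-4) = 4 - 72 = -68)
R(P, k) = (P + k)/(-68 + k) (R(P, k) = (P + k)/(k - 68) = (P + k)/(-68 + k))
87883/R(108, 239) = 87883/(((108 + 239)/(-68 + 239))) = 87883/((347/171)) = 87883/(((1/171)*347)) = 87883/(347/171) = 87883*(171/347) = 15027993/347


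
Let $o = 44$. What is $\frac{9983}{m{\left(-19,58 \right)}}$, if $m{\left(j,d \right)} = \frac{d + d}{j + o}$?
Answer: $\frac{249575}{116} \approx 2151.5$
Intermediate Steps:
$m{\left(j,d \right)} = \frac{2 d}{44 + j}$ ($m{\left(j,d \right)} = \frac{d + d}{j + 44} = \frac{2 d}{44 + j}$)
$\frac{9983}{m{\left(-19,58 \right)}} = \frac{9983}{2 \cdot 58 \frac{1}{44 - 19}} = \frac{9983}{2 \cdot 58 \cdot \frac{1}{25}} = \frac{9983}{\frac{116}{25}} = 9983 \cdot \frac{25}{116} = \frac{249575}{116}$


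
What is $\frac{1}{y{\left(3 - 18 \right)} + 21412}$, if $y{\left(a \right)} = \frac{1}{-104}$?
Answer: $\frac{104}{2226847} \approx 4.6703 \cdot 10^{-5}$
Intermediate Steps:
$y{\left(a \right)} = - \frac{1}{104}$
$\frac{1}{y{\left(3 - 18 \right)} + 21412} = \frac{1}{- \frac{1}{104} + 21412} = \frac{1}{\frac{2226847}{104}} = \frac{104}{2226847}$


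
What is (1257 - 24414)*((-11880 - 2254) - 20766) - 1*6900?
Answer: 808172400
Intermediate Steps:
(1257 - 24414)*((-11880 - 2254) - 20766) - 1*6900 = -23157*(-14134 - 20766) - 6900 = -23157*(-34900) - 6900 = 808179300 - 6900 = 808172400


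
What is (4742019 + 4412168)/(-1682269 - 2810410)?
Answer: -9154187/4492679 ≈ -2.0376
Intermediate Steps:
(4742019 + 4412168)/(-1682269 - 2810410) = 9154187/(-4492679) = 9154187*(-1/4492679) = -9154187/4492679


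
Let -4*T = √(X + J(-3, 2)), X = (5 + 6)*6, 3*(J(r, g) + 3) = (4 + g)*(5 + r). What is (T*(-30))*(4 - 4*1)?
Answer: 0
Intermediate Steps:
J(r, g) = -3 + (4 + g)*(5 + r)/3 (J(r, g) = -3 + ((4 + g)*(5 + r))/3 = -3 + (4 + g)*(5 + r)/3)
X = 66 (X = 11*6 = 66)
T = -√67/4 (T = -√(66 + (11/3 + (4/3)*(-3) + (5/3)*2 + (⅓)*2*(-3)))/4 = -√(66 + (11/3 - 4 + 10/3 - 2))/4 = -√(66 + 1)/4 = -√67/4 ≈ -2.0463)
(T*(-30))*(4 - 4*1) = (-√67/4*(-30))*(4 - 4*1) = (15*√67/2)*(4 - 4) = (15*√67/2)*0 = 0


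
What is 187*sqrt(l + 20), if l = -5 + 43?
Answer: 187*sqrt(58) ≈ 1424.2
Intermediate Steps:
l = 38
187*sqrt(l + 20) = 187*sqrt(38 + 20) = 187*sqrt(58)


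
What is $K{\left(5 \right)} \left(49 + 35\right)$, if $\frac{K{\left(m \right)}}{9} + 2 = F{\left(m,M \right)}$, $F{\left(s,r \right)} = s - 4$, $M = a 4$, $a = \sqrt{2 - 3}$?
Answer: $-756$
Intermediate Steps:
$a = i$ ($a = \sqrt{-1} = i \approx 1.0 i$)
$M = 4 i$ ($M = i 4 = 4 i \approx 4.0 i$)
$F{\left(s,r \right)} = -4 + s$
$K{\left(m \right)} = -54 + 9 m$ ($K{\left(m \right)} = -18 + 9 \left(-4 + m\right) = -18 + \left(-36 + 9 m\right) = -54 + 9 m$)
$K{\left(5 \right)} \left(49 + 35\right) = \left(-54 + 9 \cdot 5\right) \left(49 + 35\right) = \left(-54 + 45\right) 84 = \left(-9\right) 84 = -756$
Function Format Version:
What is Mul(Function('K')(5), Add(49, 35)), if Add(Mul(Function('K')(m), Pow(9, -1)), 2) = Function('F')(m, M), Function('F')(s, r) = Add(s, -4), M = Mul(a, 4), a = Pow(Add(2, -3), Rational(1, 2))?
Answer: -756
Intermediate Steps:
a = I (a = Pow(-1, Rational(1, 2)) = I ≈ Mul(1.0000, I))
M = Mul(4, I) (M = Mul(I, 4) = Mul(4, I) ≈ Mul(4.0000, I))
Function('F')(s, r) = Add(-4, s)
Function('K')(m) = Add(-54, Mul(9, m)) (Function('K')(m) = Add(-18, Mul(9, Add(-4, m))) = Add(-18, Add(-36, Mul(9, m))) = Add(-54, Mul(9, m)))
Mul(Function('K')(5), Add(49, 35)) = Mul(Add(-54, Mul(9, 5)), Add(49, 35)) = Mul(Add(-54, 45), 84) = Mul(-9, 84) = -756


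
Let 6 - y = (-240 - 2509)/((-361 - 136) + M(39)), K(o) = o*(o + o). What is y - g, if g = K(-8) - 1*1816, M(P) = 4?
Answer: 832393/493 ≈ 1688.4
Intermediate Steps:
K(o) = 2*o² (K(o) = o*(2*o) = 2*o²)
y = 209/493 (y = 6 - (-240 - 2509)/((-361 - 136) + 4) = 6 - (-2749)/(-497 + 4) = 6 - (-2749)/(-493) = 6 - (-2749)*(-1)/493 = 6 - 1*2749/493 = 6 - 2749/493 = 209/493 ≈ 0.42393)
g = -1688 (g = 2*(-8)² - 1*1816 = 2*64 - 1816 = 128 - 1816 = -1688)
y - g = 209/493 - 1*(-1688) = 209/493 + 1688 = 832393/493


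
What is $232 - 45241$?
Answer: $-45009$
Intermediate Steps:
$232 - 45241 = -45009$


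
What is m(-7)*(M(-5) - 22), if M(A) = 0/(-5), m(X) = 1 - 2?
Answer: 22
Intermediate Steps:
m(X) = -1
M(A) = 0 (M(A) = 0*(-1/5) = 0)
m(-7)*(M(-5) - 22) = -(0 - 22) = -1*(-22) = 22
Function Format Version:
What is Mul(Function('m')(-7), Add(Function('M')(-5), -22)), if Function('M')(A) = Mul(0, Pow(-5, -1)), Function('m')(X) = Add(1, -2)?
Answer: 22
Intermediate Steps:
Function('m')(X) = -1
Function('M')(A) = 0 (Function('M')(A) = Mul(0, Rational(-1, 5)) = 0)
Mul(Function('m')(-7), Add(Function('M')(-5), -22)) = Mul(-1, Add(0, -22)) = Mul(-1, -22) = 22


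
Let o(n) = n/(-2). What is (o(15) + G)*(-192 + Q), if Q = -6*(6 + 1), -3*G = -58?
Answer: -2769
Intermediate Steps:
o(n) = -n/2 (o(n) = n*(-½) = -n/2)
G = 58/3 (G = -⅓*(-58) = 58/3 ≈ 19.333)
Q = -42 (Q = -6*7 = -42)
(o(15) + G)*(-192 + Q) = (-½*15 + 58/3)*(-192 - 42) = (-15/2 + 58/3)*(-234) = (71/6)*(-234) = -2769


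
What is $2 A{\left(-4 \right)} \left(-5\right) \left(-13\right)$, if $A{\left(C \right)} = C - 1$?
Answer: $-650$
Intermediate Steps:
$A{\left(C \right)} = -1 + C$ ($A{\left(C \right)} = C - 1 = -1 + C$)
$2 A{\left(-4 \right)} \left(-5\right) \left(-13\right) = 2 \left(-1 - 4\right) \left(-5\right) \left(-13\right) = 2 \left(-5\right) \left(-5\right) \left(-13\right) = \left(-10\right) \left(-5\right) \left(-13\right) = 50 \left(-13\right) = -650$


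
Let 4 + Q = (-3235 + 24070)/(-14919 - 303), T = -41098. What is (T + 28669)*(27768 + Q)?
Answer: -1750843288539/5074 ≈ -3.4506e+8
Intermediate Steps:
Q = -27241/5074 (Q = -4 + (-3235 + 24070)/(-14919 - 303) = -4 + 20835/(-15222) = -4 + 20835*(-1/15222) = -4 - 6945/5074 = -27241/5074 ≈ -5.3687)
(T + 28669)*(27768 + Q) = (-41098 + 28669)*(27768 - 27241/5074) = -12429*140867591/5074 = -1750843288539/5074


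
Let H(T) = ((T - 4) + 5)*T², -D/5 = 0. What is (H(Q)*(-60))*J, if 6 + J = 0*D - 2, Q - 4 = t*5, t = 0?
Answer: 38400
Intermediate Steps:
D = 0 (D = -5*0 = 0)
Q = 4 (Q = 4 + 0*5 = 4 + 0 = 4)
J = -8 (J = -6 + (0*0 - 2) = -6 + (0 - 2) = -6 - 2 = -8)
H(T) = T²*(1 + T) (H(T) = ((-4 + T) + 5)*T² = (1 + T)*T² = T²*(1 + T))
(H(Q)*(-60))*J = ((4²*(1 + 4))*(-60))*(-8) = ((16*5)*(-60))*(-8) = (80*(-60))*(-8) = -4800*(-8) = 38400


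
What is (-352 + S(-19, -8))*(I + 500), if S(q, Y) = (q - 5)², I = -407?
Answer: 20832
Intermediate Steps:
S(q, Y) = (-5 + q)²
(-352 + S(-19, -8))*(I + 500) = (-352 + (-5 - 19)²)*(-407 + 500) = (-352 + (-24)²)*93 = (-352 + 576)*93 = 224*93 = 20832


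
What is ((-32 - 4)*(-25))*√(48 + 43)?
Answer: 900*√91 ≈ 8585.5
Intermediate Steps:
((-32 - 4)*(-25))*√(48 + 43) = (-36*(-25))*√91 = 900*√91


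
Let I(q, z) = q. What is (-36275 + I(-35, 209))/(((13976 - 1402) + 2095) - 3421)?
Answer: -18155/5624 ≈ -3.2281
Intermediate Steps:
(-36275 + I(-35, 209))/(((13976 - 1402) + 2095) - 3421) = (-36275 - 35)/(((13976 - 1402) + 2095) - 3421) = -36310/((12574 + 2095) - 3421) = -36310/(14669 - 3421) = -36310/11248 = -36310*1/11248 = -18155/5624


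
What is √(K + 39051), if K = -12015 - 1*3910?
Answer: √23126 ≈ 152.07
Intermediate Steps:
K = -15925 (K = -12015 - 3910 = -15925)
√(K + 39051) = √(-15925 + 39051) = √23126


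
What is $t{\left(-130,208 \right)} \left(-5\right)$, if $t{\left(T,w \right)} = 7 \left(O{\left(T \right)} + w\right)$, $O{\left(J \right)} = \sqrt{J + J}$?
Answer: $-7280 - 70 i \sqrt{65} \approx -7280.0 - 564.36 i$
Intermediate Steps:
$O{\left(J \right)} = \sqrt{2} \sqrt{J}$ ($O{\left(J \right)} = \sqrt{2 J} = \sqrt{2} \sqrt{J}$)
$t{\left(T,w \right)} = 7 w + 7 \sqrt{2} \sqrt{T}$ ($t{\left(T,w \right)} = 7 \left(\sqrt{2} \sqrt{T} + w\right) = 7 \left(w + \sqrt{2} \sqrt{T}\right) = 7 w + 7 \sqrt{2} \sqrt{T}$)
$t{\left(-130,208 \right)} \left(-5\right) = \left(7 \cdot 208 + 7 \sqrt{2} \sqrt{-130}\right) \left(-5\right) = \left(1456 + 7 \sqrt{2} i \sqrt{130}\right) \left(-5\right) = \left(1456 + 14 i \sqrt{65}\right) \left(-5\right) = -7280 - 70 i \sqrt{65}$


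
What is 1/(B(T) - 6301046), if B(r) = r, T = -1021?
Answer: -1/6302067 ≈ -1.5868e-7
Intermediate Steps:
1/(B(T) - 6301046) = 1/(-1021 - 6301046) = 1/(-6302067) = -1/6302067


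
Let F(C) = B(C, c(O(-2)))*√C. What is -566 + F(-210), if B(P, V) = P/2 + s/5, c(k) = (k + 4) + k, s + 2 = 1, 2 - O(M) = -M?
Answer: -566 - 526*I*√210/5 ≈ -566.0 - 1524.5*I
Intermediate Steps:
O(M) = 2 + M (O(M) = 2 - (-1)*M = 2 + M)
s = -1 (s = -2 + 1 = -1)
c(k) = 4 + 2*k (c(k) = (4 + k) + k = 4 + 2*k)
B(P, V) = -⅕ + P/2 (B(P, V) = P/2 - 1/5 = P*(½) - 1*⅕ = P/2 - ⅕ = -⅕ + P/2)
F(C) = √C*(-⅕ + C/2) (F(C) = (-⅕ + C/2)*√C = √C*(-⅕ + C/2))
-566 + F(-210) = -566 + √(-210)*(-2 + 5*(-210))/10 = -566 + (I*√210)*(-2 - 1050)/10 = -566 + (⅒)*(I*√210)*(-1052) = -566 - 526*I*√210/5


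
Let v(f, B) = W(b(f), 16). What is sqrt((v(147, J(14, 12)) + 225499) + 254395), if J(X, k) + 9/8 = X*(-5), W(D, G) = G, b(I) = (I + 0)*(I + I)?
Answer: sqrt(479910) ≈ 692.75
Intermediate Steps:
b(I) = 2*I**2 (b(I) = I*(2*I) = 2*I**2)
J(X, k) = -9/8 - 5*X (J(X, k) = -9/8 + X*(-5) = -9/8 - 5*X)
v(f, B) = 16
sqrt((v(147, J(14, 12)) + 225499) + 254395) = sqrt((16 + 225499) + 254395) = sqrt(225515 + 254395) = sqrt(479910)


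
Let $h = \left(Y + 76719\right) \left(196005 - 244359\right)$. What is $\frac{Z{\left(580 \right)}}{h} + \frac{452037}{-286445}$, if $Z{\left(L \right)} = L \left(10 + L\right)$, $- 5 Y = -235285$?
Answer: $- \frac{338196089385131}{214298982392160} \approx -1.5781$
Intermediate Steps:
$Y = 47057$ ($Y = \left(- \frac{1}{5}\right) \left(-235285\right) = 47057$)
$h = -5985064704$ ($h = \left(47057 + 76719\right) \left(196005 - 244359\right) = 123776 \left(-48354\right) = -5985064704$)
$\frac{Z{\left(580 \right)}}{h} + \frac{452037}{-286445} = \frac{580 \left(10 + 580\right)}{-5985064704} + \frac{452037}{-286445} = 580 \cdot 590 \left(- \frac{1}{5985064704}\right) + 452037 \left(- \frac{1}{286445}\right) = 342200 \left(- \frac{1}{5985064704}\right) - \frac{452037}{286445} = - \frac{42775}{748133088} - \frac{452037}{286445} = - \frac{338196089385131}{214298982392160}$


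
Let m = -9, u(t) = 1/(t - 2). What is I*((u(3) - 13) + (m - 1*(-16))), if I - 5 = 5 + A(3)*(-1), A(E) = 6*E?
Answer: 40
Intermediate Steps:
u(t) = 1/(-2 + t)
I = -8 (I = 5 + (5 + (6*3)*(-1)) = 5 + (5 + 18*(-1)) = 5 + (5 - 18) = 5 - 13 = -8)
I*((u(3) - 13) + (m - 1*(-16))) = -8*((1/(-2 + 3) - 13) + (-9 - 1*(-16))) = -8*((1/1 - 13) + (-9 + 16)) = -8*((1 - 13) + 7) = -8*(-12 + 7) = -8*(-5) = 40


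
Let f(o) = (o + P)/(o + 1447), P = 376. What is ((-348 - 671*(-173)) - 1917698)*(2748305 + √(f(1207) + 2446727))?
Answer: -4952343922715 - 1801963*√17234054318814/2654 ≈ -4.9552e+12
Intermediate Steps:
f(o) = (376 + o)/(1447 + o) (f(o) = (o + 376)/(o + 1447) = (376 + o)/(1447 + o))
((-348 - 671*(-173)) - 1917698)*(2748305 + √(f(1207) + 2446727)) = ((-348 - 671*(-173)) - 1917698)*(2748305 + √((376 + 1207)/(1447 + 1207) + 2446727)) = ((-348 + 116083) - 1917698)*(2748305 + √(1583/2654 + 2446727)) = (115735 - 1917698)*(2748305 + √((1/2654)*1583 + 2446727)) = -1801963*(2748305 + √(1583/2654 + 2446727)) = -1801963*(2748305 + √(6493615041/2654)) = -1801963*(2748305 + √17234054318814/2654) = -4952343922715 - 1801963*√17234054318814/2654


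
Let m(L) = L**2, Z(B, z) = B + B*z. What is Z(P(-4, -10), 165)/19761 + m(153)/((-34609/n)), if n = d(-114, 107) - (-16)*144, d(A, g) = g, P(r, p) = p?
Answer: -1115350486279/683908449 ≈ -1630.8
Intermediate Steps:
n = 2411 (n = 107 - (-16)*144 = 107 - 1*(-2304) = 107 + 2304 = 2411)
Z(P(-4, -10), 165)/19761 + m(153)/((-34609/n)) = -10*(1 + 165)/19761 + 153**2/((-34609/2411)) = -10*166*(1/19761) + 23409/((-34609*1/2411)) = -1660*1/19761 + 23409/(-34609/2411) = -1660/19761 + 23409*(-2411/34609) = -1660/19761 - 56439099/34609 = -1115350486279/683908449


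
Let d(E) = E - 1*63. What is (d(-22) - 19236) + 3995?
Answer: -15326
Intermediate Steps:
d(E) = -63 + E (d(E) = E - 63 = -63 + E)
(d(-22) - 19236) + 3995 = ((-63 - 22) - 19236) + 3995 = (-85 - 19236) + 3995 = -19321 + 3995 = -15326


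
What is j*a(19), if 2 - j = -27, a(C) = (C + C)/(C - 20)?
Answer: -1102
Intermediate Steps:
a(C) = 2*C/(-20 + C) (a(C) = (2*C)/(-20 + C) = 2*C/(-20 + C))
j = 29 (j = 2 - 1*(-27) = 2 + 27 = 29)
j*a(19) = 29*(2*19/(-20 + 19)) = 29*(2*19/(-1)) = 29*(2*19*(-1)) = 29*(-38) = -1102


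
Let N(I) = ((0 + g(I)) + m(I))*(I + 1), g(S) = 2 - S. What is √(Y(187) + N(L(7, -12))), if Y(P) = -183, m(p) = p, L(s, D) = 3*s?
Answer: I*√139 ≈ 11.79*I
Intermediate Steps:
N(I) = 2 + 2*I (N(I) = ((0 + (2 - I)) + I)*(I + 1) = ((2 - I) + I)*(1 + I) = 2*(1 + I) = 2 + 2*I)
√(Y(187) + N(L(7, -12))) = √(-183 + (2 + 2*(3*7))) = √(-183 + (2 + 2*21)) = √(-183 + (2 + 42)) = √(-183 + 44) = √(-139) = I*√139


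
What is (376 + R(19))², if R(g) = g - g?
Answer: 141376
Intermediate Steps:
R(g) = 0
(376 + R(19))² = (376 + 0)² = 376² = 141376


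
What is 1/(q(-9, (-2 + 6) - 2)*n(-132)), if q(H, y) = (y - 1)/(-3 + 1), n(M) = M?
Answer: 1/66 ≈ 0.015152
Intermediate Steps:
q(H, y) = 1/2 - y/2 (q(H, y) = (-1 + y)/(-2) = (-1 + y)*(-1/2) = 1/2 - y/2)
1/(q(-9, (-2 + 6) - 2)*n(-132)) = 1/((1/2 - ((-2 + 6) - 2)/2)*(-132)) = 1/((1/2 - (4 - 2)/2)*(-132)) = 1/((1/2 - 1/2*2)*(-132)) = 1/((1/2 - 1)*(-132)) = 1/(-1/2*(-132)) = 1/66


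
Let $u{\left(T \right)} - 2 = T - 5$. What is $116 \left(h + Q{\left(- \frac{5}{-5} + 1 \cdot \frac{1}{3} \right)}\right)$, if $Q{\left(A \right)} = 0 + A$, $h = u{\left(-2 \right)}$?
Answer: $- \frac{1276}{3} \approx -425.33$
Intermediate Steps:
$u{\left(T \right)} = -3 + T$ ($u{\left(T \right)} = 2 + \left(T - 5\right) = 2 + \left(-5 + T\right) = -3 + T$)
$h = -5$ ($h = -3 - 2 = -5$)
$Q{\left(A \right)} = A$
$116 \left(h + Q{\left(- \frac{5}{-5} + 1 \cdot \frac{1}{3} \right)}\right) = 116 \left(-5 + \left(- \frac{5}{-5} + 1 \cdot \frac{1}{3}\right)\right) = 116 \left(-5 + \left(\left(-5\right) \left(- \frac{1}{5}\right) + 1 \cdot \frac{1}{3}\right)\right) = 116 \left(-5 + \left(1 + \frac{1}{3}\right)\right) = 116 \left(-5 + \frac{4}{3}\right) = 116 \left(- \frac{11}{3}\right) = - \frac{1276}{3}$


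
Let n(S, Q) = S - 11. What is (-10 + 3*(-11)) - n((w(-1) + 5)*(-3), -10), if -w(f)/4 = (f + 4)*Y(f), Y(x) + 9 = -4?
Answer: 451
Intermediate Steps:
Y(x) = -13 (Y(x) = -9 - 4 = -13)
w(f) = 208 + 52*f (w(f) = -4*(f + 4)*(-13) = -4*(4 + f)*(-13) = -4*(-52 - 13*f) = 208 + 52*f)
n(S, Q) = -11 + S
(-10 + 3*(-11)) - n((w(-1) + 5)*(-3), -10) = (-10 + 3*(-11)) - (-11 + ((208 + 52*(-1)) + 5)*(-3)) = (-10 - 33) - (-11 + ((208 - 52) + 5)*(-3)) = -43 - (-11 + (156 + 5)*(-3)) = -43 - (-11 + 161*(-3)) = -43 - (-11 - 483) = -43 - 1*(-494) = -43 + 494 = 451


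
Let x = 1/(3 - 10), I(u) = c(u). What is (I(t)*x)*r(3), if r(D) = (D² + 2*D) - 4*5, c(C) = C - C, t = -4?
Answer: 0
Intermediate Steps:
c(C) = 0
I(u) = 0
r(D) = -20 + D² + 2*D (r(D) = (D² + 2*D) - 20 = -20 + D² + 2*D)
x = -⅐ (x = 1/(-7) = -⅐ ≈ -0.14286)
(I(t)*x)*r(3) = (0*(-⅐))*(-20 + 3² + 2*3) = 0*(-20 + 9 + 6) = 0*(-5) = 0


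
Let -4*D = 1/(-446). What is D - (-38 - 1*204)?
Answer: 431729/1784 ≈ 242.00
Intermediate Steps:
D = 1/1784 (D = -1/4/(-446) = -1/4*(-1/446) = 1/1784 ≈ 0.00056054)
D - (-38 - 1*204) = 1/1784 - (-38 - 1*204) = 1/1784 - (-38 - 204) = 1/1784 - 1*(-242) = 1/1784 + 242 = 431729/1784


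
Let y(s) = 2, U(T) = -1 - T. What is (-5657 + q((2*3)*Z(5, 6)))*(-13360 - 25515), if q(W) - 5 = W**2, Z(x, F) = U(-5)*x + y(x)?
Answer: -457636500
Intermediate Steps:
Z(x, F) = 2 + 4*x (Z(x, F) = (-1 - 1*(-5))*x + 2 = (-1 + 5)*x + 2 = 4*x + 2 = 2 + 4*x)
q(W) = 5 + W**2
(-5657 + q((2*3)*Z(5, 6)))*(-13360 - 25515) = (-5657 + (5 + ((2*3)*(2 + 4*5))**2))*(-13360 - 25515) = (-5657 + (5 + (6*(2 + 20))**2))*(-38875) = (-5657 + (5 + (6*22)**2))*(-38875) = (-5657 + (5 + 132**2))*(-38875) = (-5657 + (5 + 17424))*(-38875) = (-5657 + 17429)*(-38875) = 11772*(-38875) = -457636500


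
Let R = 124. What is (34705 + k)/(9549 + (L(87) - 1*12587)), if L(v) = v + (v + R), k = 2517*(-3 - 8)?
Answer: -3509/1370 ≈ -2.5613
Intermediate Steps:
k = -27687 (k = 2517*(-11) = -27687)
L(v) = 124 + 2*v (L(v) = v + (v + 124) = v + (124 + v) = 124 + 2*v)
(34705 + k)/(9549 + (L(87) - 1*12587)) = (34705 - 27687)/(9549 + ((124 + 2*87) - 1*12587)) = 7018/(9549 + ((124 + 174) - 12587)) = 7018/(9549 + (298 - 12587)) = 7018/(9549 - 12289) = 7018/(-2740) = 7018*(-1/2740) = -3509/1370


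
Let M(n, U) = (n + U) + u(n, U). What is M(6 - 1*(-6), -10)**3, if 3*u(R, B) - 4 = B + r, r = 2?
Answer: 8/27 ≈ 0.29630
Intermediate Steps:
u(R, B) = 2 + B/3 (u(R, B) = 4/3 + (B + 2)/3 = 4/3 + (2 + B)/3 = 4/3 + (2/3 + B/3) = 2 + B/3)
M(n, U) = 2 + n + 4*U/3 (M(n, U) = (n + U) + (2 + U/3) = (U + n) + (2 + U/3) = 2 + n + 4*U/3)
M(6 - 1*(-6), -10)**3 = (2 + (6 - 1*(-6)) + (4/3)*(-10))**3 = (2 + (6 + 6) - 40/3)**3 = (2 + 12 - 40/3)**3 = (2/3)**3 = 8/27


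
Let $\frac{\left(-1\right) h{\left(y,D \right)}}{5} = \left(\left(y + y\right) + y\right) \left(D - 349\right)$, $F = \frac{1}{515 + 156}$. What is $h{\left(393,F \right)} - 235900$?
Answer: $\frac{1222190410}{671} \approx 1.8214 \cdot 10^{6}$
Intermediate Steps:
$F = \frac{1}{671} \approx 0.0014903$
$h{\left(y,D \right)} = - 15 y \left(-349 + D\right)$ ($h{\left(y,D \right)} = - 5 \left(\left(y + y\right) + y\right) \left(D - 349\right) = - 5 \left(2 y + y\right) \left(-349 + D\right) = - 5 \cdot 3 y \left(-349 + D\right) = - 15 y \left(-349 + D\right)$)
$h{\left(393,F \right)} - 235900 = 15 \cdot 393 \left(349 - \frac{1}{671}\right) - 235900 = 15 \cdot 393 \cdot \frac{234178}{671} - 235900 = \frac{1380479310}{671} - 235900 = \frac{1222190410}{671}$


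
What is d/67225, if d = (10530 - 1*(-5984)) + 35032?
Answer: 51546/67225 ≈ 0.76677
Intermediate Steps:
d = 51546 (d = (10530 + 5984) + 35032 = 16514 + 35032 = 51546)
d/67225 = 51546/67225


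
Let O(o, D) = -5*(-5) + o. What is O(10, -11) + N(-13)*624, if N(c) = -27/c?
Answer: 1331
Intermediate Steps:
O(o, D) = 25 + o
O(10, -11) + N(-13)*624 = (25 + 10) - 27/(-13)*624 = 35 - 27*(-1/13)*624 = 35 + (27/13)*624 = 35 + 1296 = 1331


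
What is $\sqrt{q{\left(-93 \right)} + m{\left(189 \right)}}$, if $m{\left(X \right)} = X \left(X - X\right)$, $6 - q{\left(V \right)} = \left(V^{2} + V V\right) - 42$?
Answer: $5 i \sqrt{690} \approx 131.34 i$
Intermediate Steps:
$q{\left(V \right)} = 48 - 2 V^{2}$ ($q{\left(V \right)} = 6 - \left(\left(V^{2} + V V\right) - 42\right) = 6 - \left(\left(V^{2} + V^{2}\right) - 42\right) = 6 - \left(2 V^{2} - 42\right) = 6 - \left(-42 + 2 V^{2}\right) = 48 - 2 V^{2}$)
$m{\left(X \right)} = 0$ ($m{\left(X \right)} = X 0 = 0$)
$\sqrt{q{\left(-93 \right)} + m{\left(189 \right)}} = \sqrt{\left(48 - 2 \left(-93\right)^{2}\right) + 0} = \sqrt{\left(48 - 17298\right) + 0} = \sqrt{-17250 + 0} = \sqrt{-17250} = 5 i \sqrt{690}$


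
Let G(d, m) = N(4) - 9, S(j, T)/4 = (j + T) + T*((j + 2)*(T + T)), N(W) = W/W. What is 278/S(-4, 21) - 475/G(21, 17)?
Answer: 829269/13976 ≈ 59.335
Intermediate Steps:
N(W) = 1
S(j, T) = 4*T + 4*j + 8*T²*(2 + j) (S(j, T) = 4*((j + T) + T*((j + 2)*(T + T))) = 4*((T + j) + T*((2 + j)*(2*T))) = 4*((T + j) + T*(2*T*(2 + j))) = 4*((T + j) + 2*T²*(2 + j)) = 4*(T + j + 2*T²*(2 + j)) = 4*T + 4*j + 8*T²*(2 + j))
G(d, m) = -8 (G(d, m) = 1 - 9 = -8)
278/S(-4, 21) - 475/G(21, 17) = 278/(4*21 + 4*(-4) + 16*21² + 8*(-4)*21²) - 475/(-8) = 278/(84 - 16 + 16*441 + 8*(-4)*441) - 475*(-⅛) = 278/(84 - 16 + 7056 - 14112) + 475/8 = 278/(-6988) + 475/8 = 278*(-1/6988) + 475/8 = -139/3494 + 475/8 = 829269/13976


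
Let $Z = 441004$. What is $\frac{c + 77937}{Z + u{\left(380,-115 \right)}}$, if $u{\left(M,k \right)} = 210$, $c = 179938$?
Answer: $\frac{257875}{441214} \approx 0.58447$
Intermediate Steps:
$\frac{c + 77937}{Z + u{\left(380,-115 \right)}} = \frac{179938 + 77937}{441004 + 210} = \frac{257875}{441214}$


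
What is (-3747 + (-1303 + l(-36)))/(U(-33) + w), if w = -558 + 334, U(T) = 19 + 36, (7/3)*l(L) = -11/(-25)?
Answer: 883717/29575 ≈ 29.881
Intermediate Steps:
l(L) = 33/175 (l(L) = 3*(-11/(-25))/7 = 3*(-11*(-1/25))/7 = (3/7)*(11/25) = 33/175)
U(T) = 55
w = -224
(-3747 + (-1303 + l(-36)))/(U(-33) + w) = (-3747 + (-1303 + 33/175))/(55 - 224) = (-3747 - 227992/175)/(-169) = -883717/175*(-1/169) = 883717/29575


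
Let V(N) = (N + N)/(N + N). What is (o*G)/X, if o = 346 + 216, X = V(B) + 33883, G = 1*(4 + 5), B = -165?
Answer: 2529/16942 ≈ 0.14927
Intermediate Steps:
V(N) = 1 (V(N) = (2*N)/((2*N)) = (2*N)*(1/(2*N)) = 1)
G = 9 (G = 1*9 = 9)
X = 33884 (X = 1 + 33883 = 33884)
o = 562
(o*G)/X = (562*9)/33884 = 5058*(1/33884) = 2529/16942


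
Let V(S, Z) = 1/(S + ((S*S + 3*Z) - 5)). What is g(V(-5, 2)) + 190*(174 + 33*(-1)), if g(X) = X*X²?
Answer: 248102191/9261 ≈ 26790.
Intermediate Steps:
V(S, Z) = 1/(-5 + S + S² + 3*Z) (V(S, Z) = 1/(S + ((S² + 3*Z) - 5)) = 1/(S + (-5 + S² + 3*Z)) = 1/(-5 + S + S² + 3*Z))
g(X) = X³
g(V(-5, 2)) + 190*(174 + 33*(-1)) = (1/(-5 - 5 + (-5)² + 3*2))³ + 190*(174 + 33*(-1)) = (1/(-5 - 5 + 25 + 6))³ + 190*(174 - 33) = (1/21)³ + 190*141 = (1/21)³ + 26790 = 1/9261 + 26790 = 248102191/9261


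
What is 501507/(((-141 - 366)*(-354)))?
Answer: 55723/19942 ≈ 2.7943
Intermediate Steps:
501507/(((-141 - 366)*(-354))) = 501507/((-507*(-354))) = 501507/179478 = 501507*(1/179478) = 55723/19942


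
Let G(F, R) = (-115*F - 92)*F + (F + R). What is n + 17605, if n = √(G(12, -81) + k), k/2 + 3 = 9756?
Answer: 17605 + 3*√197 ≈ 17647.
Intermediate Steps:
k = 19506 (k = -6 + 2*9756 = -6 + 19512 = 19506)
G(F, R) = F + R + F*(-92 - 115*F) (G(F, R) = (-92 - 115*F)*F + (F + R) = F*(-92 - 115*F) + (F + R) = F + R + F*(-92 - 115*F))
n = 3*√197 (n = √((-81 - 115*12² - 91*12) + 19506) = √((-81 - 115*144 - 1092) + 19506) = √((-81 - 16560 - 1092) + 19506) = √(-17733 + 19506) = √1773 = 3*√197 ≈ 42.107)
n + 17605 = 3*√197 + 17605 = 17605 + 3*√197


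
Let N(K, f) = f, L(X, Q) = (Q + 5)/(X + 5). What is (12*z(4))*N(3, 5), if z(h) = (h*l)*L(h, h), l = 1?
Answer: 240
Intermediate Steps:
L(X, Q) = (5 + Q)/(5 + X)
z(h) = h (z(h) = (h*1)*((5 + h)/(5 + h)) = h*1 = h)
(12*z(4))*N(3, 5) = (12*4)*5 = 48*5 = 240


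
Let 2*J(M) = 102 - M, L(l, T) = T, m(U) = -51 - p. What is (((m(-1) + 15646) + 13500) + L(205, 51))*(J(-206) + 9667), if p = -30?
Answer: 286537496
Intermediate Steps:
m(U) = -21 (m(U) = -51 - 1*(-30) = -51 + 30 = -21)
J(M) = 51 - M/2 (J(M) = (102 - M)/2 = 51 - M/2)
(((m(-1) + 15646) + 13500) + L(205, 51))*(J(-206) + 9667) = (((-21 + 15646) + 13500) + 51)*((51 - 1/2*(-206)) + 9667) = ((15625 + 13500) + 51)*((51 + 103) + 9667) = (29125 + 51)*(154 + 9667) = 29176*9821 = 286537496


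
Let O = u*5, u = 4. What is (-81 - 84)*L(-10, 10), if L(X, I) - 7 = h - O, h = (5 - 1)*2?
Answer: 825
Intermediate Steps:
O = 20 (O = 4*5 = 20)
h = 8 (h = 4*2 = 8)
L(X, I) = -5 (L(X, I) = 7 + (8 - 1*20) = 7 + (8 - 20) = 7 - 12 = -5)
(-81 - 84)*L(-10, 10) = (-81 - 84)*(-5) = -165*(-5) = 825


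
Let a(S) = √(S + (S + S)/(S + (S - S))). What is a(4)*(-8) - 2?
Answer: -2 - 8*√6 ≈ -21.596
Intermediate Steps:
a(S) = √(2 + S) (a(S) = √(S + (2*S)/(S + 0)) = √(S + (2*S)/S) = √(S + 2) = √(2 + S))
a(4)*(-8) - 2 = √(2 + 4)*(-8) - 2 = √6*(-8) - 2 = -8*√6 - 2 = -2 - 8*√6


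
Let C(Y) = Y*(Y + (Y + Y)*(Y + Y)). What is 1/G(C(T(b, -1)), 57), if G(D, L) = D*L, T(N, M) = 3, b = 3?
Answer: 1/6669 ≈ 0.00014995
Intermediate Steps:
C(Y) = Y*(Y + 4*Y²) (C(Y) = Y*(Y + (2*Y)*(2*Y)) = Y*(Y + 4*Y²))
1/G(C(T(b, -1)), 57) = 1/((3²*(1 + 4*3))*57) = 1/((9*(1 + 12))*57) = 1/((9*13)*57) = 1/(117*57) = 1/6669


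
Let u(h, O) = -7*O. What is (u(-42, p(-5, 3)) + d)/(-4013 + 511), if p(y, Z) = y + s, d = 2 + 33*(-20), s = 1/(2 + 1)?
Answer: 938/5253 ≈ 0.17856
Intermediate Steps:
s = ⅓ (s = 1/3 = ⅓ ≈ 0.33333)
d = -658 (d = 2 - 660 = -658)
p(y, Z) = ⅓ + y (p(y, Z) = y + ⅓ = ⅓ + y)
(u(-42, p(-5, 3)) + d)/(-4013 + 511) = (-7*(⅓ - 5) - 658)/(-4013 + 511) = (-7*(-14/3) - 658)/(-3502) = (98/3 - 658)*(-1/3502) = -1876/3*(-1/3502) = 938/5253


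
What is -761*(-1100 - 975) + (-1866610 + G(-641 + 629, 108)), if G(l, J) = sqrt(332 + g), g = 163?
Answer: -287535 + 3*sqrt(55) ≈ -2.8751e+5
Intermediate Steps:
G(l, J) = 3*sqrt(55) (G(l, J) = sqrt(332 + 163) = sqrt(495) = 3*sqrt(55))
-761*(-1100 - 975) + (-1866610 + G(-641 + 629, 108)) = -761*(-1100 - 975) + (-1866610 + 3*sqrt(55)) = -761*(-2075) + (-1866610 + 3*sqrt(55)) = 1579075 + (-1866610 + 3*sqrt(55)) = -287535 + 3*sqrt(55)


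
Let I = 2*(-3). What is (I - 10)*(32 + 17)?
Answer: -784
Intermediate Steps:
I = -6
(I - 10)*(32 + 17) = (-6 - 10)*(32 + 17) = -16*49 = -784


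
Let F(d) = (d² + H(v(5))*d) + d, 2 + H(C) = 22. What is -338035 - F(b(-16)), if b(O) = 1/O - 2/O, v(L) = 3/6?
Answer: -86537297/256 ≈ -3.3804e+5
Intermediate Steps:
v(L) = ½ (v(L) = 3*(⅙) = ½)
H(C) = 20 (H(C) = -2 + 22 = 20)
b(O) = -1/O (b(O) = 1/O - 2/O = -1/O)
F(d) = d² + 21*d (F(d) = (d² + 20*d) + d = d² + 21*d)
-338035 - F(b(-16)) = -338035 - (-1/(-16))*(21 - 1/(-16)) = -338035 - (-1*(-1/16))*(21 - 1*(-1/16)) = -338035 - (21 + 1/16)/16 = -338035 - 337/(16*16) = -338035 - 1*337/256 = -338035 - 337/256 = -86537297/256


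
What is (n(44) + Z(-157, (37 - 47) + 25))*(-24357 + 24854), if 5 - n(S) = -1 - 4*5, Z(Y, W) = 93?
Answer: 59143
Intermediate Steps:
n(S) = 26 (n(S) = 5 - (-1 - 4*5) = 5 - (-1 - 20) = 5 - 1*(-21) = 5 + 21 = 26)
(n(44) + Z(-157, (37 - 47) + 25))*(-24357 + 24854) = (26 + 93)*(-24357 + 24854) = 119*497 = 59143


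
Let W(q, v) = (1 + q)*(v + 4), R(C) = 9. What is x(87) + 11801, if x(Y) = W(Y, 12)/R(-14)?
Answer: 107617/9 ≈ 11957.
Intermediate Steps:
W(q, v) = (1 + q)*(4 + v)
x(Y) = 16/9 + 16*Y/9 (x(Y) = (4 + 12 + 4*Y + Y*12)/9 = (4 + 12 + 4*Y + 12*Y)*(⅑) = (16 + 16*Y)*(⅑) = 16/9 + 16*Y/9)
x(87) + 11801 = (16/9 + (16/9)*87) + 11801 = (16/9 + 464/3) + 11801 = 1408/9 + 11801 = 107617/9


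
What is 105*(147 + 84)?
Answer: 24255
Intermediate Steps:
105*(147 + 84) = 105*231 = 24255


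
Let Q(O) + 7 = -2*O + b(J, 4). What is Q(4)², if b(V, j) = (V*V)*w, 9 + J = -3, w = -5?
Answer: 540225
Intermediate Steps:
J = -12 (J = -9 - 3 = -12)
b(V, j) = -5*V² (b(V, j) = (V*V)*(-5) = V²*(-5) = -5*V²)
Q(O) = -727 - 2*O (Q(O) = -7 + (-2*O - 5*(-12)²) = -7 + (-2*O - 5*144) = -7 + (-2*O - 720) = -7 + (-720 - 2*O) = -727 - 2*O)
Q(4)² = (-727 - 2*4)² = (-727 - 8)² = (-735)² = 540225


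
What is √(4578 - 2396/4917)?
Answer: √110670016710/4917 ≈ 67.657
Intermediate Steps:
√(4578 - 2396/4917) = √(22507630/4917) = √110670016710/4917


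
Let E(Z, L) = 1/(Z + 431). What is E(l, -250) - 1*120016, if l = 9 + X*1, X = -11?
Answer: -51486863/429 ≈ -1.2002e+5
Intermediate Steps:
l = -2 (l = 9 - 11*1 = 9 - 11 = -2)
E(Z, L) = 1/(431 + Z)
E(l, -250) - 1*120016 = 1/(431 - 2) - 1*120016 = 1/429 - 120016 = -51486863/429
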